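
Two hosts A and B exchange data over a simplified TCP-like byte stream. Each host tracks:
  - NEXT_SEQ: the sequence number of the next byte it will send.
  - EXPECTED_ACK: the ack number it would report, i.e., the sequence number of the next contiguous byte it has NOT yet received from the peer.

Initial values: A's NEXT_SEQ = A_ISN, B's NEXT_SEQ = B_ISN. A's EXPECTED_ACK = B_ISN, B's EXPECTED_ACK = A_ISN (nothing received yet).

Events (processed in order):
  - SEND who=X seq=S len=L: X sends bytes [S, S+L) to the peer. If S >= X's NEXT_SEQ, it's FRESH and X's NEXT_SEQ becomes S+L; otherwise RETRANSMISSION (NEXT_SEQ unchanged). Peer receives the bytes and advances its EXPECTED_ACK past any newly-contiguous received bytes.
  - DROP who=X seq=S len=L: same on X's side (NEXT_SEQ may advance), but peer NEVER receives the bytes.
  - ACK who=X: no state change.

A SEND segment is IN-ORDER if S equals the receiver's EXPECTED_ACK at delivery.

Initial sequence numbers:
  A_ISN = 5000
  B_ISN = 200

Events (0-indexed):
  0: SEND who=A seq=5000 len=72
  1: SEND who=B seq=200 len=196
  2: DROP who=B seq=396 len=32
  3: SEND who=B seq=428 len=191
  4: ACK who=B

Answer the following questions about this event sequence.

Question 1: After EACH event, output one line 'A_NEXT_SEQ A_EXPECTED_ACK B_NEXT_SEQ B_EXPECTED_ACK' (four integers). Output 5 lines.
5072 200 200 5072
5072 396 396 5072
5072 396 428 5072
5072 396 619 5072
5072 396 619 5072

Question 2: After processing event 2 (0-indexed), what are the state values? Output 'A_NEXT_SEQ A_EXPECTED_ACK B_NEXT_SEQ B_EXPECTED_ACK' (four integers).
After event 0: A_seq=5072 A_ack=200 B_seq=200 B_ack=5072
After event 1: A_seq=5072 A_ack=396 B_seq=396 B_ack=5072
After event 2: A_seq=5072 A_ack=396 B_seq=428 B_ack=5072

5072 396 428 5072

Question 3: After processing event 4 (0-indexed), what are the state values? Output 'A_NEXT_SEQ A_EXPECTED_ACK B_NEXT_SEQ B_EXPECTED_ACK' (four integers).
After event 0: A_seq=5072 A_ack=200 B_seq=200 B_ack=5072
After event 1: A_seq=5072 A_ack=396 B_seq=396 B_ack=5072
After event 2: A_seq=5072 A_ack=396 B_seq=428 B_ack=5072
After event 3: A_seq=5072 A_ack=396 B_seq=619 B_ack=5072
After event 4: A_seq=5072 A_ack=396 B_seq=619 B_ack=5072

5072 396 619 5072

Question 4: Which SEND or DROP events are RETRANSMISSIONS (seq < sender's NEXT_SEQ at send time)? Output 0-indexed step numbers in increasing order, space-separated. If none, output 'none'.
Step 0: SEND seq=5000 -> fresh
Step 1: SEND seq=200 -> fresh
Step 2: DROP seq=396 -> fresh
Step 3: SEND seq=428 -> fresh

Answer: none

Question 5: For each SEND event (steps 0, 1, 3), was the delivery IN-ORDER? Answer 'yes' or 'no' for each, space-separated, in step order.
Answer: yes yes no

Derivation:
Step 0: SEND seq=5000 -> in-order
Step 1: SEND seq=200 -> in-order
Step 3: SEND seq=428 -> out-of-order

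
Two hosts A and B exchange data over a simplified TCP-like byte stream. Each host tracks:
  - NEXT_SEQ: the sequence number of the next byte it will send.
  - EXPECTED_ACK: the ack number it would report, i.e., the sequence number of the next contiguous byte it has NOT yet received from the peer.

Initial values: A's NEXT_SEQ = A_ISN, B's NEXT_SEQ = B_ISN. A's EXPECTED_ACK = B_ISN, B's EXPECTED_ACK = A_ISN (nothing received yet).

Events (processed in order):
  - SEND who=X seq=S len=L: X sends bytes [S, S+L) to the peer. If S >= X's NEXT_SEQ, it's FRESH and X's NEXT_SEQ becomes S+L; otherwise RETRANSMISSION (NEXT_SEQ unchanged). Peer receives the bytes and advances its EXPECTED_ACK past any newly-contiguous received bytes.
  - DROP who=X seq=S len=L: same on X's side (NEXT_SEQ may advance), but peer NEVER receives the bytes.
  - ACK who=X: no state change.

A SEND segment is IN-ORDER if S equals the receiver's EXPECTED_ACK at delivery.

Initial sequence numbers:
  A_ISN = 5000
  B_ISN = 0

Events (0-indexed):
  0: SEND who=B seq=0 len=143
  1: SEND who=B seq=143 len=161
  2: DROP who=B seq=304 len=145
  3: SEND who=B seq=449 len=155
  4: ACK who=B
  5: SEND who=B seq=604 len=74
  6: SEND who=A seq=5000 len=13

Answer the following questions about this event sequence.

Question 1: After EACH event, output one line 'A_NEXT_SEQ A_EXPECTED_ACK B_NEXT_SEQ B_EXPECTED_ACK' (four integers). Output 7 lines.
5000 143 143 5000
5000 304 304 5000
5000 304 449 5000
5000 304 604 5000
5000 304 604 5000
5000 304 678 5000
5013 304 678 5013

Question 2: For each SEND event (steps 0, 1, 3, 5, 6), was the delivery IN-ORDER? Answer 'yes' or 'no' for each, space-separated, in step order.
Answer: yes yes no no yes

Derivation:
Step 0: SEND seq=0 -> in-order
Step 1: SEND seq=143 -> in-order
Step 3: SEND seq=449 -> out-of-order
Step 5: SEND seq=604 -> out-of-order
Step 6: SEND seq=5000 -> in-order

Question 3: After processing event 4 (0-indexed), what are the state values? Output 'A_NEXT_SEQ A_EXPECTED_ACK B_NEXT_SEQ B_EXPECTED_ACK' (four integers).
After event 0: A_seq=5000 A_ack=143 B_seq=143 B_ack=5000
After event 1: A_seq=5000 A_ack=304 B_seq=304 B_ack=5000
After event 2: A_seq=5000 A_ack=304 B_seq=449 B_ack=5000
After event 3: A_seq=5000 A_ack=304 B_seq=604 B_ack=5000
After event 4: A_seq=5000 A_ack=304 B_seq=604 B_ack=5000

5000 304 604 5000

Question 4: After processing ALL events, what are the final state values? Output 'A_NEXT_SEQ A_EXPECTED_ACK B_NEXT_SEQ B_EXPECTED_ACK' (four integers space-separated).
Answer: 5013 304 678 5013

Derivation:
After event 0: A_seq=5000 A_ack=143 B_seq=143 B_ack=5000
After event 1: A_seq=5000 A_ack=304 B_seq=304 B_ack=5000
After event 2: A_seq=5000 A_ack=304 B_seq=449 B_ack=5000
After event 3: A_seq=5000 A_ack=304 B_seq=604 B_ack=5000
After event 4: A_seq=5000 A_ack=304 B_seq=604 B_ack=5000
After event 5: A_seq=5000 A_ack=304 B_seq=678 B_ack=5000
After event 6: A_seq=5013 A_ack=304 B_seq=678 B_ack=5013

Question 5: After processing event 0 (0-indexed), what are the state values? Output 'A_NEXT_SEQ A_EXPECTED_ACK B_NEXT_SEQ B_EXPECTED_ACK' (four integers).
After event 0: A_seq=5000 A_ack=143 B_seq=143 B_ack=5000

5000 143 143 5000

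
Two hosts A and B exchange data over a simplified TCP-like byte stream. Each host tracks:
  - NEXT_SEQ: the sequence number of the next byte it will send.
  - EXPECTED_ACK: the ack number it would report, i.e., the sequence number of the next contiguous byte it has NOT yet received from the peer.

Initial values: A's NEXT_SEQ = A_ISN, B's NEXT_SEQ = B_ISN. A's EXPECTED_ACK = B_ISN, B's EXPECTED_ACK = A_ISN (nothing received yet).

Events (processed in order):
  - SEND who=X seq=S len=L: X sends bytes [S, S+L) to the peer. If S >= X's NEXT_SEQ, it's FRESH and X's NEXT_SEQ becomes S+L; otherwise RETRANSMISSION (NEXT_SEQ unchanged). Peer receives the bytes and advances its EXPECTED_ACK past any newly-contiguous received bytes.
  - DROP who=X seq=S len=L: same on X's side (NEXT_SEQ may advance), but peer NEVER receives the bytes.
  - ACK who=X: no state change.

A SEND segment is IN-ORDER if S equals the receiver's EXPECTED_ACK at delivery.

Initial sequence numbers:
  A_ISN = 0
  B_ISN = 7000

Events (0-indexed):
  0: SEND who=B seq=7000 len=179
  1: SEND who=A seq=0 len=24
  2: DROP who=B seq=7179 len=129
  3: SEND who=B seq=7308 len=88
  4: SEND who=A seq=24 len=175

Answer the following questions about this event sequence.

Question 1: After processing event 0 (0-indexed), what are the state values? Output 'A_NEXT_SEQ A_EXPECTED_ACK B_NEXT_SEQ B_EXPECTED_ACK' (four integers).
After event 0: A_seq=0 A_ack=7179 B_seq=7179 B_ack=0

0 7179 7179 0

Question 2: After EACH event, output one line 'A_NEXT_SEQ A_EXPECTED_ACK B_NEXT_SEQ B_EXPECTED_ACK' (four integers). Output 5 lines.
0 7179 7179 0
24 7179 7179 24
24 7179 7308 24
24 7179 7396 24
199 7179 7396 199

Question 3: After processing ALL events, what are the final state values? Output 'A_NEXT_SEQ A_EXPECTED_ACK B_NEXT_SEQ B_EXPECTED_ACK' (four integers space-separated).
After event 0: A_seq=0 A_ack=7179 B_seq=7179 B_ack=0
After event 1: A_seq=24 A_ack=7179 B_seq=7179 B_ack=24
After event 2: A_seq=24 A_ack=7179 B_seq=7308 B_ack=24
After event 3: A_seq=24 A_ack=7179 B_seq=7396 B_ack=24
After event 4: A_seq=199 A_ack=7179 B_seq=7396 B_ack=199

Answer: 199 7179 7396 199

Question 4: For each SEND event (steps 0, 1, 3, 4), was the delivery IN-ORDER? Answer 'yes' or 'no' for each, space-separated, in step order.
Step 0: SEND seq=7000 -> in-order
Step 1: SEND seq=0 -> in-order
Step 3: SEND seq=7308 -> out-of-order
Step 4: SEND seq=24 -> in-order

Answer: yes yes no yes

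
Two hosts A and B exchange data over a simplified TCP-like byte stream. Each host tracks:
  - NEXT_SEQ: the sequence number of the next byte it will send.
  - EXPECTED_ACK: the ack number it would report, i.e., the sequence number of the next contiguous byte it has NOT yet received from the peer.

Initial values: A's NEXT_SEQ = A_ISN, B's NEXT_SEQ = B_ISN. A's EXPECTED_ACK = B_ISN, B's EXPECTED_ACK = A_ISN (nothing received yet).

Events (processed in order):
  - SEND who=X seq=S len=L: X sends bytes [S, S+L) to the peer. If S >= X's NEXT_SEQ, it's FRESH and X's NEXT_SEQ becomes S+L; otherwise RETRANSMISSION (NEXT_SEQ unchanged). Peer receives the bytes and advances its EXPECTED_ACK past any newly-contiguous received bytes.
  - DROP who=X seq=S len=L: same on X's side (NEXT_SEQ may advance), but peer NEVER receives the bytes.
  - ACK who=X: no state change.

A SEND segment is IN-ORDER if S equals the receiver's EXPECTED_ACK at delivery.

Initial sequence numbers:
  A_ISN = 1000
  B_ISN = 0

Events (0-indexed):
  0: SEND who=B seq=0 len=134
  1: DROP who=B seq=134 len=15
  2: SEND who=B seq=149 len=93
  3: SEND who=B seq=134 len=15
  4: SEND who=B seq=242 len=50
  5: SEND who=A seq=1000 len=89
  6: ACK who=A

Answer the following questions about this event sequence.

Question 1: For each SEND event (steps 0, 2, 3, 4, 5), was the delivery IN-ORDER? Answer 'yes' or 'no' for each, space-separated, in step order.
Step 0: SEND seq=0 -> in-order
Step 2: SEND seq=149 -> out-of-order
Step 3: SEND seq=134 -> in-order
Step 4: SEND seq=242 -> in-order
Step 5: SEND seq=1000 -> in-order

Answer: yes no yes yes yes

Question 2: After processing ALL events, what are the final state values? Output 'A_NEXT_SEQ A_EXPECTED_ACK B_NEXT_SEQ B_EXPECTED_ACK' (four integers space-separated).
After event 0: A_seq=1000 A_ack=134 B_seq=134 B_ack=1000
After event 1: A_seq=1000 A_ack=134 B_seq=149 B_ack=1000
After event 2: A_seq=1000 A_ack=134 B_seq=242 B_ack=1000
After event 3: A_seq=1000 A_ack=242 B_seq=242 B_ack=1000
After event 4: A_seq=1000 A_ack=292 B_seq=292 B_ack=1000
After event 5: A_seq=1089 A_ack=292 B_seq=292 B_ack=1089
After event 6: A_seq=1089 A_ack=292 B_seq=292 B_ack=1089

Answer: 1089 292 292 1089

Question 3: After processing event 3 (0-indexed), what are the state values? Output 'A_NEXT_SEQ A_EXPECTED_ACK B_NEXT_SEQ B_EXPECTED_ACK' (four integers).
After event 0: A_seq=1000 A_ack=134 B_seq=134 B_ack=1000
After event 1: A_seq=1000 A_ack=134 B_seq=149 B_ack=1000
After event 2: A_seq=1000 A_ack=134 B_seq=242 B_ack=1000
After event 3: A_seq=1000 A_ack=242 B_seq=242 B_ack=1000

1000 242 242 1000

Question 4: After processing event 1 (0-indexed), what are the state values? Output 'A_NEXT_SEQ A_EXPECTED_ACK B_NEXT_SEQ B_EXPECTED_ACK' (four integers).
After event 0: A_seq=1000 A_ack=134 B_seq=134 B_ack=1000
After event 1: A_seq=1000 A_ack=134 B_seq=149 B_ack=1000

1000 134 149 1000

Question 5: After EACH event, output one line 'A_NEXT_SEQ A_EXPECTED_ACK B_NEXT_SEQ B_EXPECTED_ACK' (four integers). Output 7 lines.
1000 134 134 1000
1000 134 149 1000
1000 134 242 1000
1000 242 242 1000
1000 292 292 1000
1089 292 292 1089
1089 292 292 1089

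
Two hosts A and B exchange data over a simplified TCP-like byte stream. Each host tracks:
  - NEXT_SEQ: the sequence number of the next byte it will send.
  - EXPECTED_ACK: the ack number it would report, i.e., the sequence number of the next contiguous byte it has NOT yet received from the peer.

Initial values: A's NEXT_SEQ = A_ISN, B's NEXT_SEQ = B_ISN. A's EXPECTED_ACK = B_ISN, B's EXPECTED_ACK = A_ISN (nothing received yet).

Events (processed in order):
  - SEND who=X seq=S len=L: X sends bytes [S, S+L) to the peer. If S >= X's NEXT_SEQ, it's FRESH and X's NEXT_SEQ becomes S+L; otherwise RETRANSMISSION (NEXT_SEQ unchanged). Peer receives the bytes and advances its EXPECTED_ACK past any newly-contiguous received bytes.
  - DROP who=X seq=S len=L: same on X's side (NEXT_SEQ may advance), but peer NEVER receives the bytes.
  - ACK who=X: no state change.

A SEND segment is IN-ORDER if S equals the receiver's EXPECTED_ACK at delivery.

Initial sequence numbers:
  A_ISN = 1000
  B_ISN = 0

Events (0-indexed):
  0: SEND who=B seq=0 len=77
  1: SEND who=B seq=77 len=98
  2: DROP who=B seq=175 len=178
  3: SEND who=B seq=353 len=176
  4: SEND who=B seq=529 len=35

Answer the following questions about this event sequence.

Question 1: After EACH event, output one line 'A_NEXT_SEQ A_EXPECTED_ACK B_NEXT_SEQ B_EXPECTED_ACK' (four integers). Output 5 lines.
1000 77 77 1000
1000 175 175 1000
1000 175 353 1000
1000 175 529 1000
1000 175 564 1000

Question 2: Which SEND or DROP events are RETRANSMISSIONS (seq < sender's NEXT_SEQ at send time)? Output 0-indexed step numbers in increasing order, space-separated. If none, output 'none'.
Answer: none

Derivation:
Step 0: SEND seq=0 -> fresh
Step 1: SEND seq=77 -> fresh
Step 2: DROP seq=175 -> fresh
Step 3: SEND seq=353 -> fresh
Step 4: SEND seq=529 -> fresh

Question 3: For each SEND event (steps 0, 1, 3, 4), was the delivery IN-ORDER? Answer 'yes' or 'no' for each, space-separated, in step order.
Answer: yes yes no no

Derivation:
Step 0: SEND seq=0 -> in-order
Step 1: SEND seq=77 -> in-order
Step 3: SEND seq=353 -> out-of-order
Step 4: SEND seq=529 -> out-of-order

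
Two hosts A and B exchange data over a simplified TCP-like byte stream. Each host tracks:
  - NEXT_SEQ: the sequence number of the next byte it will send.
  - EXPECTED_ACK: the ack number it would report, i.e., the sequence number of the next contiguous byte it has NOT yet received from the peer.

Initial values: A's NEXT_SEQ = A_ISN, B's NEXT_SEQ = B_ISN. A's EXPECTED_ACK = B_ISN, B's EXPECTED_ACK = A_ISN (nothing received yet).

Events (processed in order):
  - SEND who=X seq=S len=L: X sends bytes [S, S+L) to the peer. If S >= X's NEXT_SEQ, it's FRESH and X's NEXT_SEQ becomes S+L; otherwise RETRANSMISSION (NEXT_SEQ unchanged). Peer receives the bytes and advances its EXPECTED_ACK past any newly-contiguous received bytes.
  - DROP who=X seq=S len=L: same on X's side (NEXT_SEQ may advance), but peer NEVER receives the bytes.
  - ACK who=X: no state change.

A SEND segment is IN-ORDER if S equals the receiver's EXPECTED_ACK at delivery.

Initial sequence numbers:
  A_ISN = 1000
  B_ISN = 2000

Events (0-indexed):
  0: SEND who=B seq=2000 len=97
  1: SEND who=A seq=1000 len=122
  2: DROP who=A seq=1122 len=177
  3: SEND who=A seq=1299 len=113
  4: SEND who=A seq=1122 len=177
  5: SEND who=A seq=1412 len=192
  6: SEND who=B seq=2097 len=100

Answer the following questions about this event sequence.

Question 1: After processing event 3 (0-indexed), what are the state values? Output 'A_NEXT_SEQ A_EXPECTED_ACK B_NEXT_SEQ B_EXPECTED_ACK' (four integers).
After event 0: A_seq=1000 A_ack=2097 B_seq=2097 B_ack=1000
After event 1: A_seq=1122 A_ack=2097 B_seq=2097 B_ack=1122
After event 2: A_seq=1299 A_ack=2097 B_seq=2097 B_ack=1122
After event 3: A_seq=1412 A_ack=2097 B_seq=2097 B_ack=1122

1412 2097 2097 1122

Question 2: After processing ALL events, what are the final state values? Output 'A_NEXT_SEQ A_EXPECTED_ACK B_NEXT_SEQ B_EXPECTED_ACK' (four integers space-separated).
Answer: 1604 2197 2197 1604

Derivation:
After event 0: A_seq=1000 A_ack=2097 B_seq=2097 B_ack=1000
After event 1: A_seq=1122 A_ack=2097 B_seq=2097 B_ack=1122
After event 2: A_seq=1299 A_ack=2097 B_seq=2097 B_ack=1122
After event 3: A_seq=1412 A_ack=2097 B_seq=2097 B_ack=1122
After event 4: A_seq=1412 A_ack=2097 B_seq=2097 B_ack=1412
After event 5: A_seq=1604 A_ack=2097 B_seq=2097 B_ack=1604
After event 6: A_seq=1604 A_ack=2197 B_seq=2197 B_ack=1604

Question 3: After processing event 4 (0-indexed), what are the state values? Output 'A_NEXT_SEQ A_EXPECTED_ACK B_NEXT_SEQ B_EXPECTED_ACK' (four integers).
After event 0: A_seq=1000 A_ack=2097 B_seq=2097 B_ack=1000
After event 1: A_seq=1122 A_ack=2097 B_seq=2097 B_ack=1122
After event 2: A_seq=1299 A_ack=2097 B_seq=2097 B_ack=1122
After event 3: A_seq=1412 A_ack=2097 B_seq=2097 B_ack=1122
After event 4: A_seq=1412 A_ack=2097 B_seq=2097 B_ack=1412

1412 2097 2097 1412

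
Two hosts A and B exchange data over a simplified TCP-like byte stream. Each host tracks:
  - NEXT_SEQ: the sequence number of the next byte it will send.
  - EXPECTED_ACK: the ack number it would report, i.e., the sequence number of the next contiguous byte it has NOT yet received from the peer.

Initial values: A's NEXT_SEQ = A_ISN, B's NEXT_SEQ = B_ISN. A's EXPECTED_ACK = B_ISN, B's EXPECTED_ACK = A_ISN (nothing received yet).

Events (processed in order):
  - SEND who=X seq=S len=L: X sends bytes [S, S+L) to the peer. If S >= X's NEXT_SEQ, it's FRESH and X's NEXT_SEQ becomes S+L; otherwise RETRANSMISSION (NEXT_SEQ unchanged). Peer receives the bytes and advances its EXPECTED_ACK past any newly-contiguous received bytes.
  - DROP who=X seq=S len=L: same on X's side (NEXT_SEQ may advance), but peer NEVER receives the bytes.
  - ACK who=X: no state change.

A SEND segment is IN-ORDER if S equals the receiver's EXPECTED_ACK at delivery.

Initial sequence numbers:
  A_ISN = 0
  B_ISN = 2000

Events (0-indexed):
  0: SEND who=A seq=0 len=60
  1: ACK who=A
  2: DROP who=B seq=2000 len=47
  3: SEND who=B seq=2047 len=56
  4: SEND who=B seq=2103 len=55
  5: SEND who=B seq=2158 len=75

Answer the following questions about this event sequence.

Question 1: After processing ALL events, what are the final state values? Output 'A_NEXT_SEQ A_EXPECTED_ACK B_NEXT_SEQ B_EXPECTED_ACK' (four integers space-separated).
Answer: 60 2000 2233 60

Derivation:
After event 0: A_seq=60 A_ack=2000 B_seq=2000 B_ack=60
After event 1: A_seq=60 A_ack=2000 B_seq=2000 B_ack=60
After event 2: A_seq=60 A_ack=2000 B_seq=2047 B_ack=60
After event 3: A_seq=60 A_ack=2000 B_seq=2103 B_ack=60
After event 4: A_seq=60 A_ack=2000 B_seq=2158 B_ack=60
After event 5: A_seq=60 A_ack=2000 B_seq=2233 B_ack=60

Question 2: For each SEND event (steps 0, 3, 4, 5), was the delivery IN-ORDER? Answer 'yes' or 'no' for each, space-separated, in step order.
Step 0: SEND seq=0 -> in-order
Step 3: SEND seq=2047 -> out-of-order
Step 4: SEND seq=2103 -> out-of-order
Step 5: SEND seq=2158 -> out-of-order

Answer: yes no no no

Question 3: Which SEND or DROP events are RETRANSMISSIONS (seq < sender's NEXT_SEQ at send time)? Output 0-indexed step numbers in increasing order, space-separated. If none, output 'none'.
Step 0: SEND seq=0 -> fresh
Step 2: DROP seq=2000 -> fresh
Step 3: SEND seq=2047 -> fresh
Step 4: SEND seq=2103 -> fresh
Step 5: SEND seq=2158 -> fresh

Answer: none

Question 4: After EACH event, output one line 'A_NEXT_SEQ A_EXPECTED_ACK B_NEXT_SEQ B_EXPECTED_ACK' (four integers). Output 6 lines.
60 2000 2000 60
60 2000 2000 60
60 2000 2047 60
60 2000 2103 60
60 2000 2158 60
60 2000 2233 60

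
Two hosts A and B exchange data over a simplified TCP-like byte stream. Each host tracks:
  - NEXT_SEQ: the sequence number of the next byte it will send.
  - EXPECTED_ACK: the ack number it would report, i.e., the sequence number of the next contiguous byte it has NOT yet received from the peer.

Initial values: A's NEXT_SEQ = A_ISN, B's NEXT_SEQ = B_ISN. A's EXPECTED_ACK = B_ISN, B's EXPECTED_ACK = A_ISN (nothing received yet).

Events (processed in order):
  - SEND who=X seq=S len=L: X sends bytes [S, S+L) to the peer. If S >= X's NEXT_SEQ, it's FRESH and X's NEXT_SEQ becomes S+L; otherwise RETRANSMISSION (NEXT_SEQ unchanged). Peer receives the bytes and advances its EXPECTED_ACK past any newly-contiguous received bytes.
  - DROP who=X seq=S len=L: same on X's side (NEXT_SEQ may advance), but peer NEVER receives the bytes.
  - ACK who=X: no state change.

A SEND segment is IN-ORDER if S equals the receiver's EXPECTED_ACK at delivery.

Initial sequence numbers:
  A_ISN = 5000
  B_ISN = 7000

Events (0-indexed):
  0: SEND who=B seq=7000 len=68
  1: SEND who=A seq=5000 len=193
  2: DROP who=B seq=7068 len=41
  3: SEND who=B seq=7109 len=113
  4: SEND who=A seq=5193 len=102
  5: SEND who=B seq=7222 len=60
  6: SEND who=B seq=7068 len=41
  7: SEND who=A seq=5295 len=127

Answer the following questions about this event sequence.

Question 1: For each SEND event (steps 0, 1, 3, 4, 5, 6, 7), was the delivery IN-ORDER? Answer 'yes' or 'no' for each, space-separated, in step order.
Answer: yes yes no yes no yes yes

Derivation:
Step 0: SEND seq=7000 -> in-order
Step 1: SEND seq=5000 -> in-order
Step 3: SEND seq=7109 -> out-of-order
Step 4: SEND seq=5193 -> in-order
Step 5: SEND seq=7222 -> out-of-order
Step 6: SEND seq=7068 -> in-order
Step 7: SEND seq=5295 -> in-order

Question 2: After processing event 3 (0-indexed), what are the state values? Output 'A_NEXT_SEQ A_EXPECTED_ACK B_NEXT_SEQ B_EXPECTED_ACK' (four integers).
After event 0: A_seq=5000 A_ack=7068 B_seq=7068 B_ack=5000
After event 1: A_seq=5193 A_ack=7068 B_seq=7068 B_ack=5193
After event 2: A_seq=5193 A_ack=7068 B_seq=7109 B_ack=5193
After event 3: A_seq=5193 A_ack=7068 B_seq=7222 B_ack=5193

5193 7068 7222 5193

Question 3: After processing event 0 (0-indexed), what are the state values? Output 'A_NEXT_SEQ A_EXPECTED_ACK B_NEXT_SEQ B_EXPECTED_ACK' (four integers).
After event 0: A_seq=5000 A_ack=7068 B_seq=7068 B_ack=5000

5000 7068 7068 5000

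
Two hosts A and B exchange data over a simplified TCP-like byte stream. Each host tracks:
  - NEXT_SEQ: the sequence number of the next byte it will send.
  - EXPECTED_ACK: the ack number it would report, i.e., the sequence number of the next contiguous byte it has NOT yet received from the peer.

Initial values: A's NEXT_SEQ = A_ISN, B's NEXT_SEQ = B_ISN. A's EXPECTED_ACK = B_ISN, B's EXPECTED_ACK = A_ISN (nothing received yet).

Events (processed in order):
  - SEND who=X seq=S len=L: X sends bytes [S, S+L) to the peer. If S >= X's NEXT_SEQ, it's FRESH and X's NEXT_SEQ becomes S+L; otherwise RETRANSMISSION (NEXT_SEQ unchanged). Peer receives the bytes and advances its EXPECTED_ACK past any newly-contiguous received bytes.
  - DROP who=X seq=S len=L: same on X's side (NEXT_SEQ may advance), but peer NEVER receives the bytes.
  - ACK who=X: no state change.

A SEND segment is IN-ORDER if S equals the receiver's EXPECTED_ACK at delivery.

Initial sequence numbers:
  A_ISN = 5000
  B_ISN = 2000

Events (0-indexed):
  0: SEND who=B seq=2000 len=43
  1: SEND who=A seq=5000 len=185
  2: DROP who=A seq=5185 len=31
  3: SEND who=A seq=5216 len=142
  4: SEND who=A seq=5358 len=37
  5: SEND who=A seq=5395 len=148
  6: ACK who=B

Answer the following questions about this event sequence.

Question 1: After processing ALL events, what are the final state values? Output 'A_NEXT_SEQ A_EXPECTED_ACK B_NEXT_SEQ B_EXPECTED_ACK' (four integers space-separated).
After event 0: A_seq=5000 A_ack=2043 B_seq=2043 B_ack=5000
After event 1: A_seq=5185 A_ack=2043 B_seq=2043 B_ack=5185
After event 2: A_seq=5216 A_ack=2043 B_seq=2043 B_ack=5185
After event 3: A_seq=5358 A_ack=2043 B_seq=2043 B_ack=5185
After event 4: A_seq=5395 A_ack=2043 B_seq=2043 B_ack=5185
After event 5: A_seq=5543 A_ack=2043 B_seq=2043 B_ack=5185
After event 6: A_seq=5543 A_ack=2043 B_seq=2043 B_ack=5185

Answer: 5543 2043 2043 5185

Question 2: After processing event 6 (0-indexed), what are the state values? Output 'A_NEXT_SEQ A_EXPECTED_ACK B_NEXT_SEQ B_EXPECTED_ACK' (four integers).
After event 0: A_seq=5000 A_ack=2043 B_seq=2043 B_ack=5000
After event 1: A_seq=5185 A_ack=2043 B_seq=2043 B_ack=5185
After event 2: A_seq=5216 A_ack=2043 B_seq=2043 B_ack=5185
After event 3: A_seq=5358 A_ack=2043 B_seq=2043 B_ack=5185
After event 4: A_seq=5395 A_ack=2043 B_seq=2043 B_ack=5185
After event 5: A_seq=5543 A_ack=2043 B_seq=2043 B_ack=5185
After event 6: A_seq=5543 A_ack=2043 B_seq=2043 B_ack=5185

5543 2043 2043 5185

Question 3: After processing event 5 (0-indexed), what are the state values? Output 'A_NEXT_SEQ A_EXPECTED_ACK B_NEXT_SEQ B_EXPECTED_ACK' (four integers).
After event 0: A_seq=5000 A_ack=2043 B_seq=2043 B_ack=5000
After event 1: A_seq=5185 A_ack=2043 B_seq=2043 B_ack=5185
After event 2: A_seq=5216 A_ack=2043 B_seq=2043 B_ack=5185
After event 3: A_seq=5358 A_ack=2043 B_seq=2043 B_ack=5185
After event 4: A_seq=5395 A_ack=2043 B_seq=2043 B_ack=5185
After event 5: A_seq=5543 A_ack=2043 B_seq=2043 B_ack=5185

5543 2043 2043 5185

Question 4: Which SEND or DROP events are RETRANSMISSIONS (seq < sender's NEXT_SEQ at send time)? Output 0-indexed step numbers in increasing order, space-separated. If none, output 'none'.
Answer: none

Derivation:
Step 0: SEND seq=2000 -> fresh
Step 1: SEND seq=5000 -> fresh
Step 2: DROP seq=5185 -> fresh
Step 3: SEND seq=5216 -> fresh
Step 4: SEND seq=5358 -> fresh
Step 5: SEND seq=5395 -> fresh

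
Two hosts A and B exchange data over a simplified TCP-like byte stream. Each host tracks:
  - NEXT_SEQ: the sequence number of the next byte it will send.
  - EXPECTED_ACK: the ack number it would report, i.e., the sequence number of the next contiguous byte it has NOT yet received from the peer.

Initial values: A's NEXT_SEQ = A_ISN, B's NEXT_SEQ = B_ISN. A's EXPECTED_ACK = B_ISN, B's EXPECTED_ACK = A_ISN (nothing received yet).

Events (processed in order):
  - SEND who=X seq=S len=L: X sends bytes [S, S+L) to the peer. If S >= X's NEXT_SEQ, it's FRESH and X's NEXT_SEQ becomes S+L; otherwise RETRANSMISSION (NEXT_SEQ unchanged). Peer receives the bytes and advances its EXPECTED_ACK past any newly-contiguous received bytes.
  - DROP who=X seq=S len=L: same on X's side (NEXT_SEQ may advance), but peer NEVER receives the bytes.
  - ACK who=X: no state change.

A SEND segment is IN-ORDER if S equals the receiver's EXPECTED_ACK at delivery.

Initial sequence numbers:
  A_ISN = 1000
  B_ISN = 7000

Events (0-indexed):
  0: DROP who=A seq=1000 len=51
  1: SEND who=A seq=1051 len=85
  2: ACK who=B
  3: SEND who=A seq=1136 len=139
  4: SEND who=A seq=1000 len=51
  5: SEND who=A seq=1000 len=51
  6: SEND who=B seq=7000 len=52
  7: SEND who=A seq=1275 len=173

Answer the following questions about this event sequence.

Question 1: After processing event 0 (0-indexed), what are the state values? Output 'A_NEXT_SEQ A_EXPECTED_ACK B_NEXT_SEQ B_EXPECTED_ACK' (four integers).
After event 0: A_seq=1051 A_ack=7000 B_seq=7000 B_ack=1000

1051 7000 7000 1000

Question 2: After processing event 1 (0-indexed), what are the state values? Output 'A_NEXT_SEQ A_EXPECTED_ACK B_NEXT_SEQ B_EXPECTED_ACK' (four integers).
After event 0: A_seq=1051 A_ack=7000 B_seq=7000 B_ack=1000
After event 1: A_seq=1136 A_ack=7000 B_seq=7000 B_ack=1000

1136 7000 7000 1000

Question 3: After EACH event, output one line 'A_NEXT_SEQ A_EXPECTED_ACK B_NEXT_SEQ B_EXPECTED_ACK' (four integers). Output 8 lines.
1051 7000 7000 1000
1136 7000 7000 1000
1136 7000 7000 1000
1275 7000 7000 1000
1275 7000 7000 1275
1275 7000 7000 1275
1275 7052 7052 1275
1448 7052 7052 1448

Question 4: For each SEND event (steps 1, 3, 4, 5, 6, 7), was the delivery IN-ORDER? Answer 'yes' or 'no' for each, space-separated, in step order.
Step 1: SEND seq=1051 -> out-of-order
Step 3: SEND seq=1136 -> out-of-order
Step 4: SEND seq=1000 -> in-order
Step 5: SEND seq=1000 -> out-of-order
Step 6: SEND seq=7000 -> in-order
Step 7: SEND seq=1275 -> in-order

Answer: no no yes no yes yes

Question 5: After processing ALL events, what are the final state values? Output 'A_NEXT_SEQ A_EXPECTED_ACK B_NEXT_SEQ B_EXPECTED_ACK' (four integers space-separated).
Answer: 1448 7052 7052 1448

Derivation:
After event 0: A_seq=1051 A_ack=7000 B_seq=7000 B_ack=1000
After event 1: A_seq=1136 A_ack=7000 B_seq=7000 B_ack=1000
After event 2: A_seq=1136 A_ack=7000 B_seq=7000 B_ack=1000
After event 3: A_seq=1275 A_ack=7000 B_seq=7000 B_ack=1000
After event 4: A_seq=1275 A_ack=7000 B_seq=7000 B_ack=1275
After event 5: A_seq=1275 A_ack=7000 B_seq=7000 B_ack=1275
After event 6: A_seq=1275 A_ack=7052 B_seq=7052 B_ack=1275
After event 7: A_seq=1448 A_ack=7052 B_seq=7052 B_ack=1448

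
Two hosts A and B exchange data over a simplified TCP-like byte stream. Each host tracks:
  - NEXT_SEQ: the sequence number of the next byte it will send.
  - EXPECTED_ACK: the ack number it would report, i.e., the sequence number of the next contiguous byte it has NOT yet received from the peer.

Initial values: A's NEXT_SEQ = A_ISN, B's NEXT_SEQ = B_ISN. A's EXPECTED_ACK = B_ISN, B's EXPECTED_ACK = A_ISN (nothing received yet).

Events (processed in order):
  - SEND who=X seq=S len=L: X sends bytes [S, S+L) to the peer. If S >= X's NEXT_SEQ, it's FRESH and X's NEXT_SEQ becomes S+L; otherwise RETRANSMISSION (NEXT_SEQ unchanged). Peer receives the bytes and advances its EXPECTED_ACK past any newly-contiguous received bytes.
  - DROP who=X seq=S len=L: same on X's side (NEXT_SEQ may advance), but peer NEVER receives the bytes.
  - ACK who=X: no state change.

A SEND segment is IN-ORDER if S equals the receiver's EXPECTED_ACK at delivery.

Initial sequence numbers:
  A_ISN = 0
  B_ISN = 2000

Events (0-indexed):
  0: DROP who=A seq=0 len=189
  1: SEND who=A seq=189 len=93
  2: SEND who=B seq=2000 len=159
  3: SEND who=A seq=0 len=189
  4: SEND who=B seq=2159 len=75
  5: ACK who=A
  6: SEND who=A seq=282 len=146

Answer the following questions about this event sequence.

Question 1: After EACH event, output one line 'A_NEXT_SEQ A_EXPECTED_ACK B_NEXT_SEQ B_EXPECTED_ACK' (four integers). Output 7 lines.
189 2000 2000 0
282 2000 2000 0
282 2159 2159 0
282 2159 2159 282
282 2234 2234 282
282 2234 2234 282
428 2234 2234 428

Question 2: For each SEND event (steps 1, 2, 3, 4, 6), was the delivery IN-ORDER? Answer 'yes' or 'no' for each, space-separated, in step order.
Step 1: SEND seq=189 -> out-of-order
Step 2: SEND seq=2000 -> in-order
Step 3: SEND seq=0 -> in-order
Step 4: SEND seq=2159 -> in-order
Step 6: SEND seq=282 -> in-order

Answer: no yes yes yes yes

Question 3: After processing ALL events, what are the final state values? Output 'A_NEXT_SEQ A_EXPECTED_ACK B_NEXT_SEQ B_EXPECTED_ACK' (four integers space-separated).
Answer: 428 2234 2234 428

Derivation:
After event 0: A_seq=189 A_ack=2000 B_seq=2000 B_ack=0
After event 1: A_seq=282 A_ack=2000 B_seq=2000 B_ack=0
After event 2: A_seq=282 A_ack=2159 B_seq=2159 B_ack=0
After event 3: A_seq=282 A_ack=2159 B_seq=2159 B_ack=282
After event 4: A_seq=282 A_ack=2234 B_seq=2234 B_ack=282
After event 5: A_seq=282 A_ack=2234 B_seq=2234 B_ack=282
After event 6: A_seq=428 A_ack=2234 B_seq=2234 B_ack=428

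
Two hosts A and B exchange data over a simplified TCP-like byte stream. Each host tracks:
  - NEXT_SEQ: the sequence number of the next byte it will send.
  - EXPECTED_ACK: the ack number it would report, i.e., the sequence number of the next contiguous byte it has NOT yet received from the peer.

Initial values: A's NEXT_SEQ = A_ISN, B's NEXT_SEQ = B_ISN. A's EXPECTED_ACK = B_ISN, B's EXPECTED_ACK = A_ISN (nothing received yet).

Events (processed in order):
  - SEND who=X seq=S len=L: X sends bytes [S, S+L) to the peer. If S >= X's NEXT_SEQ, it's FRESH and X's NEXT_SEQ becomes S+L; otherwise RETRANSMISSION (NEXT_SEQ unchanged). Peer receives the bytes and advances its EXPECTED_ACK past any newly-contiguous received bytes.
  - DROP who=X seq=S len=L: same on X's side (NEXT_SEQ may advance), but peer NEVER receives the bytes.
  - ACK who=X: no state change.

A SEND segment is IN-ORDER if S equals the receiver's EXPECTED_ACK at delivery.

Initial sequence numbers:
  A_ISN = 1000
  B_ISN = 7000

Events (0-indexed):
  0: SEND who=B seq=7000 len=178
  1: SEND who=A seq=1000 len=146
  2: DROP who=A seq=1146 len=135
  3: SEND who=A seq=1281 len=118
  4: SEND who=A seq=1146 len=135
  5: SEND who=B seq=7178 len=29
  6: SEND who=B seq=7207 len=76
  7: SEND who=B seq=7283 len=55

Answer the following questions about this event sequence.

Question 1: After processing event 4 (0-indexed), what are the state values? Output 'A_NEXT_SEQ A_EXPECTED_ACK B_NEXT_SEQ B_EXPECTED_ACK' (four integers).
After event 0: A_seq=1000 A_ack=7178 B_seq=7178 B_ack=1000
After event 1: A_seq=1146 A_ack=7178 B_seq=7178 B_ack=1146
After event 2: A_seq=1281 A_ack=7178 B_seq=7178 B_ack=1146
After event 3: A_seq=1399 A_ack=7178 B_seq=7178 B_ack=1146
After event 4: A_seq=1399 A_ack=7178 B_seq=7178 B_ack=1399

1399 7178 7178 1399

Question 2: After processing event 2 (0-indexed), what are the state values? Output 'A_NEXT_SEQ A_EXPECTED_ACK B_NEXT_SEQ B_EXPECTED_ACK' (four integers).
After event 0: A_seq=1000 A_ack=7178 B_seq=7178 B_ack=1000
After event 1: A_seq=1146 A_ack=7178 B_seq=7178 B_ack=1146
After event 2: A_seq=1281 A_ack=7178 B_seq=7178 B_ack=1146

1281 7178 7178 1146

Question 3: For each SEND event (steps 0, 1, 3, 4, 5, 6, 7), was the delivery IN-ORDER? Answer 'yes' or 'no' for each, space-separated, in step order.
Answer: yes yes no yes yes yes yes

Derivation:
Step 0: SEND seq=7000 -> in-order
Step 1: SEND seq=1000 -> in-order
Step 3: SEND seq=1281 -> out-of-order
Step 4: SEND seq=1146 -> in-order
Step 5: SEND seq=7178 -> in-order
Step 6: SEND seq=7207 -> in-order
Step 7: SEND seq=7283 -> in-order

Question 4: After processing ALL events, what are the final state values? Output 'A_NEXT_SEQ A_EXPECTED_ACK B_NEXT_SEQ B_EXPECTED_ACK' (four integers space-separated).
After event 0: A_seq=1000 A_ack=7178 B_seq=7178 B_ack=1000
After event 1: A_seq=1146 A_ack=7178 B_seq=7178 B_ack=1146
After event 2: A_seq=1281 A_ack=7178 B_seq=7178 B_ack=1146
After event 3: A_seq=1399 A_ack=7178 B_seq=7178 B_ack=1146
After event 4: A_seq=1399 A_ack=7178 B_seq=7178 B_ack=1399
After event 5: A_seq=1399 A_ack=7207 B_seq=7207 B_ack=1399
After event 6: A_seq=1399 A_ack=7283 B_seq=7283 B_ack=1399
After event 7: A_seq=1399 A_ack=7338 B_seq=7338 B_ack=1399

Answer: 1399 7338 7338 1399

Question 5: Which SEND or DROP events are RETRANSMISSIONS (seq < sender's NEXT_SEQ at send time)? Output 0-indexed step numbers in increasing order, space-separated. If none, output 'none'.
Step 0: SEND seq=7000 -> fresh
Step 1: SEND seq=1000 -> fresh
Step 2: DROP seq=1146 -> fresh
Step 3: SEND seq=1281 -> fresh
Step 4: SEND seq=1146 -> retransmit
Step 5: SEND seq=7178 -> fresh
Step 6: SEND seq=7207 -> fresh
Step 7: SEND seq=7283 -> fresh

Answer: 4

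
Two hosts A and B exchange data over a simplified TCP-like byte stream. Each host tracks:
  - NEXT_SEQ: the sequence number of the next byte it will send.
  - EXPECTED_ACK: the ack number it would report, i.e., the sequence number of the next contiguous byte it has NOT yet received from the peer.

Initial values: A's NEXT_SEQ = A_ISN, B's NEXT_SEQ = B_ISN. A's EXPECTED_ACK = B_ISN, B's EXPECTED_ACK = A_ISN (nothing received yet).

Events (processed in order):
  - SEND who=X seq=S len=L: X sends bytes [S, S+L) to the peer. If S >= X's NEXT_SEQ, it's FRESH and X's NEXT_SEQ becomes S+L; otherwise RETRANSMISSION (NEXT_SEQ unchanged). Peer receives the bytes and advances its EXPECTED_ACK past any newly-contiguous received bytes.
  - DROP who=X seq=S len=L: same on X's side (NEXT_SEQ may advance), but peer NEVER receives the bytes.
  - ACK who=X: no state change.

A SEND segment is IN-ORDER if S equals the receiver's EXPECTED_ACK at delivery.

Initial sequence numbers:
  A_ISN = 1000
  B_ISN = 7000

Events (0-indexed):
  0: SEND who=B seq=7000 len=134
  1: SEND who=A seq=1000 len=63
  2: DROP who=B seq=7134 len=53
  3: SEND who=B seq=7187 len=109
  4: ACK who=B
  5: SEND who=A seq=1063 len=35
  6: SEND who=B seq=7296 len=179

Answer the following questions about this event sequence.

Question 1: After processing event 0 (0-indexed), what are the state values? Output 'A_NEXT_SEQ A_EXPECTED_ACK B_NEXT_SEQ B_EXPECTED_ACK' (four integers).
After event 0: A_seq=1000 A_ack=7134 B_seq=7134 B_ack=1000

1000 7134 7134 1000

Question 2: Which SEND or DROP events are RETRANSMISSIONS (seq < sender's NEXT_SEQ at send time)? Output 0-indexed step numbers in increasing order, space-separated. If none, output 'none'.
Step 0: SEND seq=7000 -> fresh
Step 1: SEND seq=1000 -> fresh
Step 2: DROP seq=7134 -> fresh
Step 3: SEND seq=7187 -> fresh
Step 5: SEND seq=1063 -> fresh
Step 6: SEND seq=7296 -> fresh

Answer: none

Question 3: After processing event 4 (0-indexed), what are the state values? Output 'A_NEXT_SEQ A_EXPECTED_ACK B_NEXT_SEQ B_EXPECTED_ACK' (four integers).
After event 0: A_seq=1000 A_ack=7134 B_seq=7134 B_ack=1000
After event 1: A_seq=1063 A_ack=7134 B_seq=7134 B_ack=1063
After event 2: A_seq=1063 A_ack=7134 B_seq=7187 B_ack=1063
After event 3: A_seq=1063 A_ack=7134 B_seq=7296 B_ack=1063
After event 4: A_seq=1063 A_ack=7134 B_seq=7296 B_ack=1063

1063 7134 7296 1063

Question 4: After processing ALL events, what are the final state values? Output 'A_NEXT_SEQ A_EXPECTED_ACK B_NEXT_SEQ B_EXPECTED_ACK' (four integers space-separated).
Answer: 1098 7134 7475 1098

Derivation:
After event 0: A_seq=1000 A_ack=7134 B_seq=7134 B_ack=1000
After event 1: A_seq=1063 A_ack=7134 B_seq=7134 B_ack=1063
After event 2: A_seq=1063 A_ack=7134 B_seq=7187 B_ack=1063
After event 3: A_seq=1063 A_ack=7134 B_seq=7296 B_ack=1063
After event 4: A_seq=1063 A_ack=7134 B_seq=7296 B_ack=1063
After event 5: A_seq=1098 A_ack=7134 B_seq=7296 B_ack=1098
After event 6: A_seq=1098 A_ack=7134 B_seq=7475 B_ack=1098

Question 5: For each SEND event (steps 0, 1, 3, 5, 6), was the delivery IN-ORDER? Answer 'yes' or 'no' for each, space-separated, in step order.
Answer: yes yes no yes no

Derivation:
Step 0: SEND seq=7000 -> in-order
Step 1: SEND seq=1000 -> in-order
Step 3: SEND seq=7187 -> out-of-order
Step 5: SEND seq=1063 -> in-order
Step 6: SEND seq=7296 -> out-of-order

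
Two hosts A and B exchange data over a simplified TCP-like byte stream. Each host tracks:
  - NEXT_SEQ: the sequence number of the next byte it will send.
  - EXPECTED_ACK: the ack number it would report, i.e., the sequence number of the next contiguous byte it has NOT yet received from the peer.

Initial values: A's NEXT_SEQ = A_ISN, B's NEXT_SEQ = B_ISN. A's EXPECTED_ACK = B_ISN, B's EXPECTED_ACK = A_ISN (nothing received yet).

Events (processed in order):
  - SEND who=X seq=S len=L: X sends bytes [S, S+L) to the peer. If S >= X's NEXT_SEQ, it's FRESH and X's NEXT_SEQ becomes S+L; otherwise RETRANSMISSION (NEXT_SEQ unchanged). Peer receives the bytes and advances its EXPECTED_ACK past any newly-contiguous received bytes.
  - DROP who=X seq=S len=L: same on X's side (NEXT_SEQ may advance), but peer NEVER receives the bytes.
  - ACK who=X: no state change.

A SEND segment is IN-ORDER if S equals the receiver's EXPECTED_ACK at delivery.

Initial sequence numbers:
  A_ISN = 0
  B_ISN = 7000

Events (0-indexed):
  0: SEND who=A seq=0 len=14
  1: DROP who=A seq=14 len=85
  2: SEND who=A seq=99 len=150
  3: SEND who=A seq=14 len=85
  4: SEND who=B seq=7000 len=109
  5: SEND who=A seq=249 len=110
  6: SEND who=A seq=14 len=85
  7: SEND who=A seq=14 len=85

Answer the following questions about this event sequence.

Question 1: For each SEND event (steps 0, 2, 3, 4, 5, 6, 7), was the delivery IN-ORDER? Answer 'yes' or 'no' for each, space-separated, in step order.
Answer: yes no yes yes yes no no

Derivation:
Step 0: SEND seq=0 -> in-order
Step 2: SEND seq=99 -> out-of-order
Step 3: SEND seq=14 -> in-order
Step 4: SEND seq=7000 -> in-order
Step 5: SEND seq=249 -> in-order
Step 6: SEND seq=14 -> out-of-order
Step 7: SEND seq=14 -> out-of-order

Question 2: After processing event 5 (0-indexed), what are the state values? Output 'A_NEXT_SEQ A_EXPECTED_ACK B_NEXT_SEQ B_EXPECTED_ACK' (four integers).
After event 0: A_seq=14 A_ack=7000 B_seq=7000 B_ack=14
After event 1: A_seq=99 A_ack=7000 B_seq=7000 B_ack=14
After event 2: A_seq=249 A_ack=7000 B_seq=7000 B_ack=14
After event 3: A_seq=249 A_ack=7000 B_seq=7000 B_ack=249
After event 4: A_seq=249 A_ack=7109 B_seq=7109 B_ack=249
After event 5: A_seq=359 A_ack=7109 B_seq=7109 B_ack=359

359 7109 7109 359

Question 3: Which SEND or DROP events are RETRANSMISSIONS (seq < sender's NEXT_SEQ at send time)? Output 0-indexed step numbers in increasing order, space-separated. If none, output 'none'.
Answer: 3 6 7

Derivation:
Step 0: SEND seq=0 -> fresh
Step 1: DROP seq=14 -> fresh
Step 2: SEND seq=99 -> fresh
Step 3: SEND seq=14 -> retransmit
Step 4: SEND seq=7000 -> fresh
Step 5: SEND seq=249 -> fresh
Step 6: SEND seq=14 -> retransmit
Step 7: SEND seq=14 -> retransmit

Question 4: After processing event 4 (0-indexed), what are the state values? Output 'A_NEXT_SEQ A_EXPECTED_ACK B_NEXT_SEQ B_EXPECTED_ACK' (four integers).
After event 0: A_seq=14 A_ack=7000 B_seq=7000 B_ack=14
After event 1: A_seq=99 A_ack=7000 B_seq=7000 B_ack=14
After event 2: A_seq=249 A_ack=7000 B_seq=7000 B_ack=14
After event 3: A_seq=249 A_ack=7000 B_seq=7000 B_ack=249
After event 4: A_seq=249 A_ack=7109 B_seq=7109 B_ack=249

249 7109 7109 249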